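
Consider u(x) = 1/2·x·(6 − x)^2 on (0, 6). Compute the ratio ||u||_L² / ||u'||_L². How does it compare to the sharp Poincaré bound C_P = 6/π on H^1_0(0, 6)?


||u||_L² / ||u'||_L² = 3*sqrt(14)/7 < C_P = 6/π.

u(x) = 1/2·x·(6 − x)^2, so u'(x) = 3*(x/2 - 3)*(x - 2).
u(x) = 1/2·x·(6 − x)^2 vanishes at x = 0 and x = 6, so u ∈ H^1_0(0, 6). Differentiate via the product rule and integrate the resulting polynomials term by term.
  ∫_0^6 u² dx = ∫_0^6 (x^6/4 - 6*x^5 + 54*x^4 - 216*x^3 + 324*x^2) dx. Term by term:
    ∫_0^6 x^6/4 dx = 69984/7;  ∫_0^6 -6*x^5 dx = -46656;  ∫_0^6 54*x^4 dx = 419904/5;
    ∫_0^6 -216*x^3 dx = -69984;  ∫_0^6 324*x^2 dx = 23328.
  Sum: 69984/7 − 46656 + 419904/5 − 69984 + 23328 = 23328/35.
  ∫_0^6 (u')² dx = ∫_0^6 (9*x^4/4 - 36*x^3 + 198*x^2 - 432*x + 324) dx. Term by term:
    ∫_0^6 9*x^4/4 dx = 17496/5;  ∫_0^6 -36*x^3 dx = -11664;  ∫_0^6 198*x^2 dx = 14256;
    ∫_0^6 -432*x dx = -7776;  ∫_0^6 324 dx = 1944.
  Sum: 17496/5 − 11664 + 14256 − 7776 + 1944 = 1296/5.
∫_0^6 u² dx = 23328/35, so ||u||_L² = 108*sqrt(70)/35.
∫_0^6 (u')² dx = 1296/5, so ||u'||_L² = 36*sqrt(5)/5.
Ratio ||u||_L² / ||u'||_L² = 3*sqrt(14)/7.
Sharp Poincaré constant on H^1_0(0, 6) is C_P = L/π = 6/π, achieved by sin(π/6·x).
A polynomial bump cannot attain the sharp Poincaré constant (only the first sine eigenfunction does), so the ratio is strictly less than C_P, consistent with ||u||_L² ≤ C_P ||u'||_L².


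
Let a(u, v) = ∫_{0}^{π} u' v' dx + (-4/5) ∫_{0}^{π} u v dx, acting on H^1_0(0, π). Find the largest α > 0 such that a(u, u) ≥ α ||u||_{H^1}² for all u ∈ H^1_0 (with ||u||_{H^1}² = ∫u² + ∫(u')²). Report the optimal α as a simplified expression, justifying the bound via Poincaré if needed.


α = 1/10

Coercivity of a(·,·) on H^1_0(0, π) means a(u, u) ≥ α ||u||_{H^1}² for every u ∈ H^1_0.
The interval has length L = π, and Poincaré/coercivity depend only on L. Here a(u, u) = ∫(u')² + (-4/5)·∫u².
Here c = -4/5 < 0 with |c| < (π/L)² = 1, so coercivity still holds. The condition a(u,u) ≥ α||u||_{H^1}² reads (1−α)∫(u')² ≥ (α−c)∫u². Any admissible α is ≤ 1 (rapidly oscillating u have ∫u²/∫(u')² → 0), and α = 1 would force 0 ≥ (1−c)∫u², impossible since c < 1; so 1−α > 0. By the sharp Poincaré inequality on H^1_0 of an interval of length L, ∫(u')² ≥ (π/L)²∫u² with equality for the first sine mode sin(π(x−x₀)/L) (x₀ the left endpoint), so the inequality holds for all u iff (1−α)(π/L)² ≥ α − c, i.e. α ≤ ((π/L)² + c)/((π/L)² + 1) = (1 + c(L/π)²)/(1 + (L/π)²). (Direct route, valid since c ≤ 0: Poincaré gives c∫u² ≥ c(L/π)²∫(u')², so a(u,u) ≥ (1 + c(L/π)²)∫(u')², while ||u||_{H^1}² ≤ (1 + (L/π)²)∫(u')²; dividing yields the same α.) With (π/L)² = 1 and c = -4/5, the largest admissible constant is α = ((π/L)² + c)/((π/L)² + 1).
Simplifying, α = 1/10.


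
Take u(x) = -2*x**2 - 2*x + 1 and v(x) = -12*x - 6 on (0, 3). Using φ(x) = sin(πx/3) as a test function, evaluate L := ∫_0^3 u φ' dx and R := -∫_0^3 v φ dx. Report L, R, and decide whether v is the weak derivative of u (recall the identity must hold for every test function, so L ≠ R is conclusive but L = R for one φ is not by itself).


LHS = 48/π, RHS = 144/π. No, v is not the weak derivative of u.

u(x) = -2*x**2 - 2*x + 1, classical derivative u'(x) = -4*x - 2.
φ(x) = sin(πx/3), so φ'(x) = π*cos(π*x/3)/3.
Note φ(0) = φ(3) = 0, so the boundary term u·φ vanishes.
LHS = ∫_0^3 u(x) φ'(x) dx = ∫_0^3 (-2*π*x^2*cos(π*x/3)/3 - 2*π*x*cos(π*x/3)/3 + π*cos(π*x/3)/3) dx. Term by term:
  ∫_0^3 π*cos(π*x/3)/3 dx = 0;  ∫_0^3 -2*π*x*cos(π*x/3)/3 dx = 12/π;  ∫_0^3 -2*π*x^2*cos(π*x/3)/3 dx = 36/π.
Sum: 0 + 12/π + 36/π = 48/π.
So LHS = 48/π.
∫_0^3 v(x) φ(x) dx = ∫_0^3 (-12*x*sin(π*x/3) - 6*sin(π*x/3)) dx. Term by term:
  ∫_0^3 -6*sin(π*x/3) dx = -36/π;  ∫_0^3 -12*x*sin(π*x/3) dx = -108/π.
Sum: -36/π − 108/π = -144/π.
So RHS = -∫_0^3 v(x) φ(x) dx = 144/π.
LHS − RHS = -96/π ≠ 0, so the identity fails.
(For a valid weak derivative the identity must hold for EVERY test function, in particular this one. The failure shows v is NOT the weak derivative of u.)
Correct weak derivative would be u'(x) = -4*x - 2.


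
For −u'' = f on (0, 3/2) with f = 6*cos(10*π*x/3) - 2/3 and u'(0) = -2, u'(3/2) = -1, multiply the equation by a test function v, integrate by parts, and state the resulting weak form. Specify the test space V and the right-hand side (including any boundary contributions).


V = H^1(0, 3/2) (v unrestricted at boundary; u is determined up to an additive constant); weak form: ∫_0^3/2 u'v' dx = ∫_0^3/2 (6*cos(10*π*x/3) - 2/3) v dx − v(3/2) + 2·v(0) for all v ∈ V.

Multiply both sides by a test function v and integrate from 0 to 3/2:
  ∫_0^3/2 −u''(x) v(x) dx = ∫_0^3/2 f(x) v(x) dx.
Integrate the LHS by parts once:
  ∫_0^3/2 −u'' v dx = −[u'(x) v(x)]_0^3/2 + ∫_0^3/2 u'(x) v'(x) dx.
Thus ∫_0^3/2 u'(x) v'(x) dx = ∫_0^3/2 f(x) v(x) dx + [u'(x) v(x)]_0^3/2.
Choose V so that boundary terms are either known or forced to vanish.
u has inhomogeneous Neumann u'(0) = -2, u'(3/2) = -1. [u' v]_0^3/2 = (-1)·v(3/2) − (-2)·v(0) = − v(3/2) + 2·v(0). Take V = H^1(0, 3/2); boundary term becomes part of RHS.
Weak formulation: find u (satisfying any essential BC) such that ∫_0^3/2 u'(x) v'(x) dx = ∫_0^3/2 f v dx − v(3/2) + 2·v(0) for all v ∈ V (Neumann data are natural BCs: they enter the RHS as boundary terms).
Substituting f(x) = 6*cos(10*π*x/3) - 2/3, the right-hand side is ∫_0^3/2 (6*cos(10*π*x/3) - 2/3) v dx − v(3/2) + 2·v(0).
Compatibility check (pure Neumann): taking v ≡ 1 ∈ V gives 0 = ∫_0^3/2 f dx + (-1) − (-2), i.e. ∫_0^3/2 f dx must equal u'(0) − u'(3/2) = -1. Indeed ∫_0^3/2 (6*cos(10*π*x/3) - 2/3) dx = -1, so the data are compatible. The solution is then unique only up to an additive constant (fix it e.g. by requiring ∫_0^3/2 u dx = 0).


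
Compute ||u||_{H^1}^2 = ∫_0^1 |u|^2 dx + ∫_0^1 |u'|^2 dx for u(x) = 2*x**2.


||u||_{H^1}^2 = 92/15

The H^1 norm (squared) on an interval (0, L) is
  ||u||_{H^1}^2 = ∫_0^L u(x)^2 dx + ∫_0^L u'(x)^2 dx.
Compute u'(x) = 4*x.
Then u(x)^2 = 4*x**4 and u'(x)^2 = 16*x**2.
Integrate each monomial from 0 to 1 using ∫_0^1 c·x^n dx = c·1^(n+1)/(n+1):
  ∫_0^1 u(x)^2 dx = ∫_0^1 (4*x^4) dx. Term by term:
    ∫_0^1 4*x^4 dx = 4/5.
  ∫_0^1 u'(x)^2 dx = ∫_0^1 (16*x^2) dx. Term by term:
    ∫_0^1 16*x^2 dx = 16/3.
Adding: ||u||_{H^1}^2 = 4/5 + 16/3 = 92/15.


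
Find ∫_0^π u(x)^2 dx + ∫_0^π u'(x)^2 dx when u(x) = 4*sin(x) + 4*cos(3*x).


||u||_{H^1(0,π)}^2 = 96*π

u'(x) = -12*sin(3*x) + 4*cos(x).
Expand u² and (u')² and integrate term by term on (0, π), using: for integers n ≥ 1, ∫_0^π sin²(nx) dx = ∫_0^π cos²(nx) dx = π/2; for n ≠ n', ∫_0^π sin(nx)sin(n'x) dx = ∫_0^π cos(nx)cos(n'x) dx = 0; and by product-to-sum, ∫_0^π sin(nx)cos(n'x) dx = ½∫_0^π [sin((n+n')x) + sin((n−n')x)] dx, which is 0 when n+n' is even and 2n/(n²−n'²) when n+n' is odd (it need not vanish on (0, π)).
  u² squared terms: (4)²·∫cos(3x)² dx = 16·π/2 = 8*π;  (4)²·∫sin(x)² dx = 16·π/2 = 8*π.
  u² cross terms: 2·(4)·(4)·∫cos(3x)·sin(x) dx = 32·(0) = 0.
  So ∫_0^π u² dx = 8*π + 8*π + 0 = 16*π.
  (u')² squared terms: (-12)²·∫sin(3x)² dx = 144·π/2 = 72*π;  (4)²·∫cos(x)² dx = 16·π/2 = 8*π.
  (u')² cross terms: 2·(-12)·(4)·∫sin(3x)·cos(x) dx = -96·(0) = 0.
  So ∫_0^π (u')² dx = 72*π + 8*π + 0 = 80*π.
||u||_{H^1}^2 = (16*π) + (80*π) = 96*π.


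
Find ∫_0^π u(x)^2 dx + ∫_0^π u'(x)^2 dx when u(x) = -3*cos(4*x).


||u||_{H^1(0,π)}^2 = 153*π/2

u'(x) = 12*sin(4*x).
Expand u² and (u')² and integrate term by term on (0, π), using: for integers n ≥ 1, ∫_0^π sin²(nx) dx = ∫_0^π cos²(nx) dx = π/2; for n ≠ n', ∫_0^π sin(nx)sin(n'x) dx = ∫_0^π cos(nx)cos(n'x) dx = 0; and by product-to-sum, ∫_0^π sin(nx)cos(n'x) dx = ½∫_0^π [sin((n+n')x) + sin((n−n')x)] dx, which is 0 when n+n' is even and 2n/(n²−n'²) when n+n' is odd (it need not vanish on (0, π)).
  u² squared terms: (-3)²·∫cos(4x)² dx = 9·π/2 = 9*π/2.
  So ∫_0^π u² dx = 9*π/2.
  (u')² squared terms: (12)²·∫sin(4x)² dx = 144·π/2 = 72*π.
  So ∫_0^π (u')² dx = 72*π.
||u||_{H^1}^2 = (9*π/2) + (72*π) = 153*π/2.


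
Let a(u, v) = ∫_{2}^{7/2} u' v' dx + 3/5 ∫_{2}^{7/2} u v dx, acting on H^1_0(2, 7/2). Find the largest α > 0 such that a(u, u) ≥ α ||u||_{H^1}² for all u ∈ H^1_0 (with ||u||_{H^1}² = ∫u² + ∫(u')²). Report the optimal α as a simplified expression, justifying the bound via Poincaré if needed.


α = (27 + 20*π^2)/(5*(9 + 4*π^2))

Coercivity of a(·,·) on H^1_0(2, 7/2) means a(u, u) ≥ α ||u||_{H^1}² for every u ∈ H^1_0.
The interval has length L = 3/2, and Poincaré/coercivity depend only on L. Here a(u, u) = ∫(u')² + (3/5)·∫u².
Here 0 < c = 3/5 < 1. The condition a(u,u) ≥ α||u||_{H^1}² reads (1−α)∫(u')² ≥ (α−c)∫u². Any admissible α is ≤ 1 (rapidly oscillating u have ∫u²/∫(u')² → 0), and α = 1 would force 0 ≥ (1−c)∫u², impossible since c < 1; so 1−α > 0. By the sharp Poincaré inequality on H^1_0 of an interval of length L, ∫(u')² ≥ (π/L)²∫u² with equality for the first sine mode sin(π(x−x₀)/L) (x₀ the left endpoint), so the inequality holds for all u iff (1−α)(π/L)² ≥ α − c, i.e. α ≤ ((π/L)² + c)/((π/L)² + 1) = (1 + c(L/π)²)/(1 + (L/π)²). With (π/L)² = 4*π^2/9 and c = 3/5, the largest admissible constant is α = ((π/L)² + c)/((π/L)² + 1).
Simplifying, α = (27 + 20*π^2)/(5*(9 + 4*π^2)).


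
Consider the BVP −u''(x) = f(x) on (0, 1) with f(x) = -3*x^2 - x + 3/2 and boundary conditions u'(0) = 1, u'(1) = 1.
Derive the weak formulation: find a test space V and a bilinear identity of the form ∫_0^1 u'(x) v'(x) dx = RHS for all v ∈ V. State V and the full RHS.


V = H^1(0, 1) (v unrestricted at boundary; u is determined up to an additive constant); weak form: ∫_0^1 u'v' dx = ∫_0^1 (-3*x^2 - x + 3/2) v dx + v(1) − v(0) for all v ∈ V.

Multiply both sides by a test function v and integrate from 0 to 1:
  ∫_0^1 −u''(x) v(x) dx = ∫_0^1 f(x) v(x) dx.
Integrate the LHS by parts once:
  ∫_0^1 −u'' v dx = −[u'(x) v(x)]_0^1 + ∫_0^1 u'(x) v'(x) dx.
Thus ∫_0^1 u'(x) v'(x) dx = ∫_0^1 f(x) v(x) dx + [u'(x) v(x)]_0^1.
Choose V so that boundary terms are either known or forced to vanish.
u has inhomogeneous Neumann u'(0) = 1, u'(1) = 1. [u' v]_0^1 = (1)·v(1) − (1)·v(0) = v(1) − v(0). Take V = H^1(0, 1); boundary term becomes part of RHS.
Weak formulation: find u (satisfying any essential BC) such that ∫_0^1 u'(x) v'(x) dx = ∫_0^1 f v dx + v(1) − v(0) for all v ∈ V (Neumann data are natural BCs: they enter the RHS as boundary terms).
Substituting f(x) = -3*x^2 - x + 3/2, the right-hand side is ∫_0^1 (-3*x^2 - x + 3/2) v dx + v(1) − v(0).
Compatibility check (pure Neumann): taking v ≡ 1 ∈ V gives 0 = ∫_0^1 f dx + (1) − (1), i.e. ∫_0^1 f dx must equal u'(0) − u'(1) = 0. Indeed ∫_0^1 (-3*x^2 - x + 3/2) dx = 0, so the data are compatible. The solution is then unique only up to an additive constant (fix it e.g. by requiring ∫_0^1 u dx = 0).


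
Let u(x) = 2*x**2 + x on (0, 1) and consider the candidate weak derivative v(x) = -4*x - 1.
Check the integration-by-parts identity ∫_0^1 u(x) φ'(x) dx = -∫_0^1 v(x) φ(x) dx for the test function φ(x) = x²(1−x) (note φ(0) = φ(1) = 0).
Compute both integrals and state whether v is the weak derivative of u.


LHS = -17/60, RHS = 17/60. No, v is not the weak derivative of u.

u(x) = 2*x**2 + x, classical derivative u'(x) = 4*x + 1.
φ(x) = x²(1−x), so φ'(x) = x*(2 - 3*x).
Note φ(0) = φ(1) = 0, so the boundary term u·φ vanishes.
LHS = ∫_0^1 u(x) φ'(x) dx = ∫_0^1 (-6*x^4 + x^3 + 2*x^2) dx. Term by term:
  ∫_0^1 -6*x^4 dx = -6/5;  ∫_0^1 x^3 dx = 1/4;  ∫_0^1 2*x^2 dx = 2/3.
Sum: -6/5 + 1/4 + 2/3 = -17/60.
So LHS = -17/60.
∫_0^1 v(x) φ(x) dx = ∫_0^1 (4*x^4 - 3*x^3 - x^2) dx. Term by term:
  ∫_0^1 4*x^4 dx = 4/5;  ∫_0^1 -3*x^3 dx = -3/4;  ∫_0^1 -x^2 dx = -1/3.
Sum: 4/5 − 3/4 − 1/3 = -17/60.
So RHS = -∫_0^1 v(x) φ(x) dx = 17/60.
LHS − RHS = -17/30 ≠ 0, so the identity fails.
(For a valid weak derivative the identity must hold for EVERY test function, in particular this one. The failure shows v is NOT the weak derivative of u.)
Correct weak derivative would be u'(x) = 4*x + 1.


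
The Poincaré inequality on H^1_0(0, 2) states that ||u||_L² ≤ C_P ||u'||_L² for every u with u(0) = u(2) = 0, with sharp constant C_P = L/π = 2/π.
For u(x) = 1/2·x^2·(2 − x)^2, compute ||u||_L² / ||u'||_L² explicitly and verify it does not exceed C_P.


||u||_L² / ||u'||_L² = sqrt(3)/3 < C_P = 2/π.

u(x) = 1/2·x^2·(2 − x)^2, so u'(x) = 2*x*(x - 2)*(x - 1).
u(x) = 1/2·x^2·(2 − x)^2 vanishes at x = 0 and x = 2, so u ∈ H^1_0(0, 2). Differentiate via the product rule and integrate the resulting polynomials term by term.
  ∫_0^2 u² dx = ∫_0^2 (x^8/4 - 2*x^7 + 6*x^6 - 8*x^5 + 4*x^4) dx. Term by term:
    ∫_0^2 x^8/4 dx = 128/9;  ∫_0^2 -2*x^7 dx = -64;  ∫_0^2 6*x^6 dx = 768/7;
    ∫_0^2 -8*x^5 dx = -256/3;  ∫_0^2 4*x^4 dx = 128/5.
  Sum: 128/9 − 64 + 768/7 − 256/3 + 128/5 = 64/315.
  ∫_0^2 (u')² dx = ∫_0^2 (4*x^6 - 24*x^5 + 52*x^4 - 48*x^3 + 16*x^2) dx. Term by term:
    ∫_0^2 4*x^6 dx = 512/7;  ∫_0^2 -24*x^5 dx = -256;  ∫_0^2 52*x^4 dx = 1664/5;
    ∫_0^2 -48*x^3 dx = -192;  ∫_0^2 16*x^2 dx = 128/3.
  Sum: 512/7 − 256 + 1664/5 − 192 + 128/3 = 64/105.
∫_0^2 u² dx = 64/315, so ||u||_L² = 8*sqrt(35)/105.
∫_0^2 (u')² dx = 64/105, so ||u'||_L² = 8*sqrt(105)/105.
Ratio ||u||_L² / ||u'||_L² = sqrt(3)/3.
Sharp Poincaré constant on H^1_0(0, 2) is C_P = L/π = 2/π, achieved by sin(π/2·x).
A polynomial bump cannot attain the sharp Poincaré constant (only the first sine eigenfunction does), so the ratio is strictly less than C_P, consistent with ||u||_L² ≤ C_P ||u'||_L².


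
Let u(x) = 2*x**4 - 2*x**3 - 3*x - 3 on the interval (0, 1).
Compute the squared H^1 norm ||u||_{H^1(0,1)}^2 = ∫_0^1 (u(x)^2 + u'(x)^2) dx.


||u||_{H^1}^2 = 9878/315

The H^1 norm (squared) on an interval (0, L) is
  ||u||_{H^1}^2 = ∫_0^L u(x)^2 dx + ∫_0^L u'(x)^2 dx.
Compute u'(x) = 8*x**3 - 6*x**2 - 3.
Then u(x)^2 = 4*x**8 - 8*x**7 + 4*x**6 - 12*x**5 + 12*x**3 + 9*x**2 + 18*x + 9 and u'(x)^2 = 64*x**6 - 96*x**5 + 36*x**4 - 48*x**3 + 36*x**2 + 9.
Integrate each monomial from 0 to 1 using ∫_0^1 c·x^n dx = c·1^(n+1)/(n+1):
  ∫_0^1 u(x)^2 dx = ∫_0^1 (4*x^8 - 8*x^7 + 4*x^6 - 12*x^5 + 12*x^3 + 9*x^2 + 18*x + 9) dx. Term by term:
    ∫_0^1 4*x^8 dx = 4/9;  ∫_0^1 -8*x^7 dx = -1;  ∫_0^1 4*x^6 dx = 4/7;
    ∫_0^1 -12*x^5 dx = -2;  ∫_0^1 12*x^3 dx = 3;  ∫_0^1 9*x^2 dx = 3;
    ∫_0^1 18*x dx = 9;  ∫_0^1 9 dx = 9.
  Sum: 4/9 − 1 + 4/7 − 2 + 3 + 3 + 9 + 9 = 1387/63.
  ∫_0^1 u'(x)^2 dx = ∫_0^1 (64*x^6 - 96*x^5 + 36*x^4 - 48*x^3 + 36*x^2 + 9) dx. Term by term:
    ∫_0^1 64*x^6 dx = 64/7;  ∫_0^1 -96*x^5 dx = -16;  ∫_0^1 36*x^4 dx = 36/5;
    ∫_0^1 -48*x^3 dx = -12;  ∫_0^1 36*x^2 dx = 12;  ∫_0^1 9 dx = 9.
  Sum: 64/7 − 16 + 36/5 − 12 + 12 + 9 = 327/35.
Adding: ||u||_{H^1}^2 = 1387/63 + 327/35 = 9878/315.


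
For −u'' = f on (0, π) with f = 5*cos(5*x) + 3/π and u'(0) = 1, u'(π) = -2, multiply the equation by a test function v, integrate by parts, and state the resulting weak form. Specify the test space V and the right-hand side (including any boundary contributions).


V = H^1(0, π) (v unrestricted at boundary; u is determined up to an additive constant); weak form: ∫_0^π u'v' dx = ∫_0^π (5*cos(5*x) + 3/π) v dx − 2·v(π) − v(0) for all v ∈ V.

Multiply both sides by a test function v and integrate from 0 to π:
  ∫_0^π −u''(x) v(x) dx = ∫_0^π f(x) v(x) dx.
Integrate the LHS by parts once:
  ∫_0^π −u'' v dx = −[u'(x) v(x)]_0^π + ∫_0^π u'(x) v'(x) dx.
Thus ∫_0^π u'(x) v'(x) dx = ∫_0^π f(x) v(x) dx + [u'(x) v(x)]_0^π.
Choose V so that boundary terms are either known or forced to vanish.
u has inhomogeneous Neumann u'(0) = 1, u'(π) = -2. [u' v]_0^π = (-2)·v(π) − (1)·v(0) = − 2·v(π) − v(0). Take V = H^1(0, π); boundary term becomes part of RHS.
Weak formulation: find u (satisfying any essential BC) such that ∫_0^π u'(x) v'(x) dx = ∫_0^π f v dx − 2·v(π) − v(0) for all v ∈ V (Neumann data are natural BCs: they enter the RHS as boundary terms).
Substituting f(x) = 5*cos(5*x) + 3/π, the right-hand side is ∫_0^π (5*cos(5*x) + 3/π) v dx − 2·v(π) − v(0).
Compatibility check (pure Neumann): taking v ≡ 1 ∈ V gives 0 = ∫_0^π f dx + (-2) − (1), i.e. ∫_0^π f dx must equal u'(0) − u'(π) = 3. Indeed ∫_0^π (5*cos(5*x) + 3/π) dx = 3, so the data are compatible. The solution is then unique only up to an additive constant (fix it e.g. by requiring ∫_0^π u dx = 0).


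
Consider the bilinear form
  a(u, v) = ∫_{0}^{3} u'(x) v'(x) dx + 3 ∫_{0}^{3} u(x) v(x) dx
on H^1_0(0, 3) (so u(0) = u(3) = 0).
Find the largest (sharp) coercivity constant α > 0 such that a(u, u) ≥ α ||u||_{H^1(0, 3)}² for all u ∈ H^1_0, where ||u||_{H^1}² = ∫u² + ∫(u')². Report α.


α = 1

Coercivity of a(·,·) on H^1_0(0, 3) means a(u, u) ≥ α ||u||_{H^1}² for every u ∈ H^1_0.
The interval has length L = 3, and Poincaré/coercivity depend only on L. Here a(u, u) = ∫(u')² + (3)·∫u².
Here c = 3 ≥ 1, so a(u,u) = ∫(u')² + c∫u² ≥ ∫(u')² + ∫u² = ||u||_{H^1}², i.e. α = 1 works. No larger α is possible: a(u,u) ≥ α||u||_{H^1}² means (1−α)∫(u')² ≥ (α−c)∫u², and for the modes u_n = sin(nπ(x−x₀)/L) (x₀ the left endpoint) one has ∫u_n²/∫(u_n')² = (L/(nπ))² → 0, so a(u_n,u_n)/||u_n||_{H^1}² → 1. Hence the optimal constant is α = 1.
Therefore α = 1.


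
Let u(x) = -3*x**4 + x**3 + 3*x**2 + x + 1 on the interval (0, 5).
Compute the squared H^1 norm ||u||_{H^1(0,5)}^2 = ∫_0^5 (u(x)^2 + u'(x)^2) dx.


||u||_{H^1}^2 = 236390165/84

The H^1 norm (squared) on an interval (0, L) is
  ||u||_{H^1}^2 = ∫_0^L u(x)^2 dx + ∫_0^L u'(x)^2 dx.
Compute u'(x) = -12*x**3 + 3*x**2 + 6*x + 1.
Then u(x)^2 = 9*x**8 - 6*x**7 - 17*x**6 + 5*x**4 + 8*x**3 + 7*x**2 + 2*x + 1 and u'(x)^2 = 144*x**6 - 72*x**5 - 135*x**4 + 12*x**3 + 42*x**2 + 12*x + 1.
Integrate each monomial from 0 to 5 using ∫_0^5 c·x^n dx = c·5^(n+1)/(n+1):
  ∫_0^5 u(x)^2 dx = ∫_0^5 (9*x^8 - 6*x^7 - 17*x^6 + 5*x^4 + 8*x^3 + 7*x^2 + 2*x + 1) dx. Term by term:
    ∫_0^5 9*x^8 dx = 1953125;  ∫_0^5 -6*x^7 dx = -1171875/4;  ∫_0^5 -17*x^6 dx = -1328125/7;
    ∫_0^5 5*x^4 dx = 3125;  ∫_0^5 8*x^3 dx = 1250;  ∫_0^5 7*x^2 dx = 875/3;
    ∫_0^5 2*x dx = 25;  ∫_0^5 1 dx = 5.
  Sum: 1953125 − 1171875/4 − 1328125/7 + 3125 + 1250 + 875/3 + 25 + 5 = 123910145/84.
  ∫_0^5 u'(x)^2 dx = ∫_0^5 (144*x^6 - 72*x^5 - 135*x^4 + 12*x^3 + 42*x^2 + 12*x + 1) dx. Term by term:
    ∫_0^5 144*x^6 dx = 11250000/7;  ∫_0^5 -72*x^5 dx = -187500;  ∫_0^5 -135*x^4 dx = -84375;
    ∫_0^5 12*x^3 dx = 1875;  ∫_0^5 42*x^2 dx = 1750;  ∫_0^5 12*x dx = 150;
    ∫_0^5 1 dx = 5.
  Sum: 11250000/7 − 187500 − 84375 + 1875 + 1750 + 150 + 5 = 9373335/7.
Adding: ||u||_{H^1}^2 = 123910145/84 + 9373335/7 = 236390165/84.


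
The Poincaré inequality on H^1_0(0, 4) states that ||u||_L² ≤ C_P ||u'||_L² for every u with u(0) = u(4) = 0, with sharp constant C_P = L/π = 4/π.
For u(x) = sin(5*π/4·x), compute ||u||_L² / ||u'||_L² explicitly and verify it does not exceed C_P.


||u||_L² / ||u'||_L² = 4/(5*π) < C_P = 4/π.

u(x) = sin(5*π/4·x), so u'(x) = 5*π*cos(5*π*x/4)/4.
Writing u(x) = A·sin(kπx/L) with A = 1 and k = 5, use ∫_0^L sin²(kπx/L) dx = L/2 and ∫_0^L cos²(kπx/L) dx = L/2.
u² = 1·sin²(5*π/4·x) and (u')² = 25*π^2/16·cos²(5*π/4·x), and each of sin², cos² integrates to L/2 = 2 over (0, 4).
∫_0^4 u² dx = 2, so ||u||_L² = sqrt(2).
∫_0^4 (u')² dx = 25*π^2/8, so ||u'||_L² = 5*sqrt(2)*π/4.
Ratio ||u||_L² / ||u'||_L² = 4/(5*π).
Sharp Poincaré constant on H^1_0(0, 4) is C_P = L/π = 4/π, achieved by sin(π/4·x).
This is the k = 5 harmonic; the ratio L/(kπ) is strictly less than C_P = L/π, consistent with the sharp inequality ||u||_L² ≤ C_P ||u'||_L².


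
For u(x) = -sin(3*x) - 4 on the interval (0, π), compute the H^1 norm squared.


||u||_{H^1(0,π)}^2 = 16/3 + 21*π

u'(x) = -3*cos(3*x).
Expand u² and (u')² and integrate term by term on (0, π), using: for integers n ≥ 1, ∫_0^π sin²(nx) dx = ∫_0^π cos²(nx) dx = π/2; for n ≠ n', ∫_0^π sin(nx)sin(n'x) dx = ∫_0^π cos(nx)cos(n'x) dx = 0; and by product-to-sum, ∫_0^π sin(nx)cos(n'x) dx = ½∫_0^π [sin((n+n')x) + sin((n−n')x)] dx, which is 0 when n+n' is even and 2n/(n²−n'²) when n+n' is odd (it need not vanish on (0, π)). For the constant mode: ∫_0^π 1 dx = π, ∫_0^π cos(nx) dx = 0, ∫_0^π sin(nx) dx = (1−(−1)^n)/n.
  u² squared terms: (-4)²·∫1 dx = 16·π = 16*π;  (-1)²·∫sin(3x)² dx = 1·π/2 = π/2.
  u² cross terms: 2·(-4)·(-1)·∫1·sin(3x) dx = 8·(2/3) = 16/3.
  So ∫_0^π u² dx = 16*π + π/2 + 16/3 = 16/3 + 33*π/2.
  (u')² squared terms: (-3)²·∫cos(3x)² dx = 9·π/2 = 9*π/2.
  So ∫_0^π (u')² dx = 9*π/2.
||u||_{H^1}^2 = (16/3 + 33*π/2) + (9*π/2) = 16/3 + 21*π.


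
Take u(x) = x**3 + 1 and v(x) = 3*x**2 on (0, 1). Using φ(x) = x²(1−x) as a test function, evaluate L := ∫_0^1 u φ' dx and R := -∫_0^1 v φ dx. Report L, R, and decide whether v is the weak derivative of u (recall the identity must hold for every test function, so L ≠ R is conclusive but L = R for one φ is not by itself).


LHS = -1/10, RHS = -1/10. Yes, v = u' weakly.

u(x) = x**3 + 1, classical derivative u'(x) = 3*x**2.
φ(x) = x²(1−x), so φ'(x) = x*(2 - 3*x).
Note φ(0) = φ(1) = 0, so the boundary term u·φ vanishes.
LHS = ∫_0^1 u(x) φ'(x) dx = ∫_0^1 (-3*x^5 + 2*x^4 - 3*x^2 + 2*x) dx. Term by term:
  ∫_0^1 -3*x^5 dx = -1/2;  ∫_0^1 2*x^4 dx = 2/5;  ∫_0^1 -3*x^2 dx = -1;
  ∫_0^1 2*x dx = 1.
Sum: -1/2 + 2/5 − 1 + 1 = -1/10.
So LHS = -1/10.
∫_0^1 v(x) φ(x) dx = ∫_0^1 (-3*x^5 + 3*x^4) dx. Term by term:
  ∫_0^1 -3*x^5 dx = -1/2;  ∫_0^1 3*x^4 dx = 3/5.
Sum: -1/2 + 3/5 = 1/10.
So RHS = -∫_0^1 v(x) φ(x) dx = -1/10.
LHS = RHS, so the identity holds for this test φ.
Moreover u is smooth here and v(x) = u'(x) = 3*x**2 pointwise, so the identity holds for every test function. Hence v is the weak derivative of u.


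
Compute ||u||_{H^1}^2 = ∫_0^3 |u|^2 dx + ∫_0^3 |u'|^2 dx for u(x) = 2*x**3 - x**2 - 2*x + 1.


||u||_{H^1}^2 = 60204/35

The H^1 norm (squared) on an interval (0, L) is
  ||u||_{H^1}^2 = ∫_0^L u(x)^2 dx + ∫_0^L u'(x)^2 dx.
Compute u'(x) = 6*x**2 - 2*x - 2.
Then u(x)^2 = 4*x**6 - 4*x**5 - 7*x**4 + 8*x**3 + 2*x**2 - 4*x + 1 and u'(x)^2 = 36*x**4 - 24*x**3 - 20*x**2 + 8*x + 4.
Integrate each monomial from 0 to 3 using ∫_0^3 c·x^n dx = c·3^(n+1)/(n+1):
  ∫_0^3 u(x)^2 dx = ∫_0^3 (4*x^6 - 4*x^5 - 7*x^4 + 8*x^3 + 2*x^2 - 4*x + 1) dx. Term by term:
    ∫_0^3 4*x^6 dx = 8748/7;  ∫_0^3 -4*x^5 dx = -486;  ∫_0^3 -7*x^4 dx = -1701/5;
    ∫_0^3 8*x^3 dx = 162;  ∫_0^3 2*x^2 dx = 18;  ∫_0^3 -4*x dx = -18;
    ∫_0^3 1 dx = 3.
  Sum: 8748/7 − 486 − 1701/5 + 162 + 18 − 18 + 3 = 20598/35.
  ∫_0^3 u'(x)^2 dx = ∫_0^3 (36*x^4 - 24*x^3 - 20*x^2 + 8*x + 4) dx. Term by term:
    ∫_0^3 36*x^4 dx = 8748/5;  ∫_0^3 -24*x^3 dx = -486;  ∫_0^3 -20*x^2 dx = -180;
    ∫_0^3 8*x dx = 36;  ∫_0^3 4 dx = 12.
  Sum: 8748/5 − 486 − 180 + 36 + 12 = 5658/5.
Adding: ||u||_{H^1}^2 = 20598/35 + 5658/5 = 60204/35.


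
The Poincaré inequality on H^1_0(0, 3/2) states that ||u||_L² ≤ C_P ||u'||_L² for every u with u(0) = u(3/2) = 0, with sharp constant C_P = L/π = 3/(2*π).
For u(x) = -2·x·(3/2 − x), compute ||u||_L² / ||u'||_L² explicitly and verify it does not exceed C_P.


||u||_L² / ||u'||_L² = 3*sqrt(10)/20 < C_P = 3/(2*π).

u(x) = -2·x·(3/2 − x), so u'(x) = 4*x - 3.
u(x) = -2·x·(3/2 − x) vanishes at x = 0 and x = 3/2, so u ∈ H^1_0(0, 3/2). Differentiate via the product rule and integrate the resulting polynomials term by term.
  ∫_0^3/2 u² dx = ∫_0^3/2 (4*x^4 - 12*x^3 + 9*x^2) dx. Term by term:
    ∫_0^3/2 4*x^4 dx = 243/40;  ∫_0^3/2 -12*x^3 dx = -243/16;  ∫_0^3/2 9*x^2 dx = 81/8.
  Sum: 243/40 − 243/16 + 81/8 = 81/80.
  ∫_0^3/2 (u')² dx = ∫_0^3/2 (16*x^2 - 24*x + 9) dx. Term by term:
    ∫_0^3/2 16*x^2 dx = 18;  ∫_0^3/2 -24*x dx = -27;  ∫_0^3/2 9 dx = 27/2.
  Sum: 18 − 27 + 27/2 = 9/2.
∫_0^3/2 u² dx = 81/80, so ||u||_L² = 9*sqrt(5)/20.
∫_0^3/2 (u')² dx = 9/2, so ||u'||_L² = 3*sqrt(2)/2.
Ratio ||u||_L² / ||u'||_L² = 3*sqrt(10)/20.
Sharp Poincaré constant on H^1_0(0, 3/2) is C_P = L/π = 3/(2*π), achieved by sin(2*π/3·x).
A polynomial bump cannot attain the sharp Poincaré constant (only the first sine eigenfunction does), so the ratio is strictly less than C_P, consistent with ||u||_L² ≤ C_P ||u'||_L².


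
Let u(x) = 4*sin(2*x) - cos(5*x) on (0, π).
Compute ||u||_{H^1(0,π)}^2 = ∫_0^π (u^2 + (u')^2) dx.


||u||_{H^1(0,π)}^2 = 832/21 + 53*π

u'(x) = 5*sin(5*x) + 8*cos(2*x).
Expand u² and (u')² and integrate term by term on (0, π), using: for integers n ≥ 1, ∫_0^π sin²(nx) dx = ∫_0^π cos²(nx) dx = π/2; for n ≠ n', ∫_0^π sin(nx)sin(n'x) dx = ∫_0^π cos(nx)cos(n'x) dx = 0; and by product-to-sum, ∫_0^π sin(nx)cos(n'x) dx = ½∫_0^π [sin((n+n')x) + sin((n−n')x)] dx, which is 0 when n+n' is even and 2n/(n²−n'²) when n+n' is odd (it need not vanish on (0, π)).
  u² squared terms: (-1)²·∫cos(5x)² dx = 1·π/2 = π/2;  (4)²·∫sin(2x)² dx = 16·π/2 = 8*π.
  u² cross terms: 2·(-1)·(4)·∫cos(5x)·sin(2x) dx = -8·(-4/21) = 32/21.
  So ∫_0^π u² dx = π/2 + 8*π + 32/21 = 32/21 + 17*π/2.
  (u')² squared terms: (5)²·∫sin(5x)² dx = 25·π/2 = 25*π/2;  (8)²·∫cos(2x)² dx = 64·π/2 = 32*π.
  (u')² cross terms: 2·(5)·(8)·∫sin(5x)·cos(2x) dx = 80·(10/21) = 800/21.
  So ∫_0^π (u')² dx = 25*π/2 + 32*π + 800/21 = 800/21 + 89*π/2.
||u||_{H^1}^2 = (32/21 + 17*π/2) + (800/21 + 89*π/2) = 832/21 + 53*π.


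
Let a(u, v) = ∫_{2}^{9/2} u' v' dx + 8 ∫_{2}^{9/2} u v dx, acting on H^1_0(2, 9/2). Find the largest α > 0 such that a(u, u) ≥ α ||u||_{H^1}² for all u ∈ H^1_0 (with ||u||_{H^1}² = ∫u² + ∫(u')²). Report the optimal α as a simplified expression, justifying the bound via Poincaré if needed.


α = 1

Coercivity of a(·,·) on H^1_0(2, 9/2) means a(u, u) ≥ α ||u||_{H^1}² for every u ∈ H^1_0.
The interval has length L = 5/2, and Poincaré/coercivity depend only on L. Here a(u, u) = ∫(u')² + (8)·∫u².
Here c = 8 ≥ 1, so a(u,u) = ∫(u')² + c∫u² ≥ ∫(u')² + ∫u² = ||u||_{H^1}², i.e. α = 1 works. No larger α is possible: a(u,u) ≥ α||u||_{H^1}² means (1−α)∫(u')² ≥ (α−c)∫u², and for the modes u_n = sin(nπ(x−x₀)/L) (x₀ the left endpoint) one has ∫u_n²/∫(u_n')² = (L/(nπ))² → 0, so a(u_n,u_n)/||u_n||_{H^1}² → 1. Hence the optimal constant is α = 1.
Therefore α = 1.


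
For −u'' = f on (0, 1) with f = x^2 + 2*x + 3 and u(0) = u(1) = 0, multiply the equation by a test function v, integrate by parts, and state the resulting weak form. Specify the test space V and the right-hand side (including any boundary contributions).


V = H^1_0(0, 1) (so v(0) = v(1) = 0); weak form: ∫_0^1 u'v' dx = ∫_0^1 (x^2 + 2*x + 3) v dx for all v ∈ V.

Multiply both sides by a test function v and integrate from 0 to 1:
  ∫_0^1 −u''(x) v(x) dx = ∫_0^1 f(x) v(x) dx.
Integrate the LHS by parts once:
  ∫_0^1 −u'' v dx = −[u'(x) v(x)]_0^1 + ∫_0^1 u'(x) v'(x) dx.
Thus ∫_0^1 u'(x) v'(x) dx = ∫_0^1 f(x) v(x) dx + [u'(x) v(x)]_0^1.
Choose V so that boundary terms are either known or forced to vanish.
u is Dirichlet: u(0) = u(1) = 0. Let V = H^1_0(0, 1); then v(0) = v(1) = 0, and [u' v]_0^1 = 0.
Weak formulation: find u (satisfying any essential BC) such that ∫_0^1 u'(x) v'(x) dx = ∫_0^1 f v dx for all v ∈ V.
Substituting f(x) = x^2 + 2*x + 3, the right-hand side is ∫_0^1 (x^2 + 2*x + 3) v dx.


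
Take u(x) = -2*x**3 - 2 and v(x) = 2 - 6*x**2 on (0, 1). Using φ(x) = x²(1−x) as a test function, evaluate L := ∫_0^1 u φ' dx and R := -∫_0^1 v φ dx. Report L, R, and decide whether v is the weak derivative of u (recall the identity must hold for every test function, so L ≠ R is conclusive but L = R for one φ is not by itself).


LHS = 1/5, RHS = 1/30. No, v is not the weak derivative of u.

u(x) = -2*x**3 - 2, classical derivative u'(x) = -6*x**2.
φ(x) = x²(1−x), so φ'(x) = x*(2 - 3*x).
Note φ(0) = φ(1) = 0, so the boundary term u·φ vanishes.
LHS = ∫_0^1 u(x) φ'(x) dx = ∫_0^1 (6*x^5 - 4*x^4 + 6*x^2 - 4*x) dx. Term by term:
  ∫_0^1 6*x^5 dx = 1;  ∫_0^1 -4*x^4 dx = -4/5;  ∫_0^1 6*x^2 dx = 2;
  ∫_0^1 -4*x dx = -2.
Sum: 1 − 4/5 + 2 − 2 = 1/5.
So LHS = 1/5.
∫_0^1 v(x) φ(x) dx = ∫_0^1 (6*x^5 - 6*x^4 - 2*x^3 + 2*x^2) dx. Term by term:
  ∫_0^1 6*x^5 dx = 1;  ∫_0^1 -6*x^4 dx = -6/5;  ∫_0^1 -2*x^3 dx = -1/2;
  ∫_0^1 2*x^2 dx = 2/3.
Sum: 1 − 6/5 − 1/2 + 2/3 = -1/30.
So RHS = -∫_0^1 v(x) φ(x) dx = 1/30.
LHS − RHS = 1/6 ≠ 0, so the identity fails.
(For a valid weak derivative the identity must hold for EVERY test function, in particular this one. The failure shows v is NOT the weak derivative of u.)
Correct weak derivative would be u'(x) = -6*x**2.


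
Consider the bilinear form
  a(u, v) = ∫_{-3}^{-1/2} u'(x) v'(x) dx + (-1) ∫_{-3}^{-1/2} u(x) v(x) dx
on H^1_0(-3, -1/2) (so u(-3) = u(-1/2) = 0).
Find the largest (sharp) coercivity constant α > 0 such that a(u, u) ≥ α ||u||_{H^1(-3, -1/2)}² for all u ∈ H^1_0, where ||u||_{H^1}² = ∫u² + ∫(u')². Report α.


α = (-25 + 4*π^2)/(25 + 4*π^2)

Coercivity of a(·,·) on H^1_0(-3, -1/2) means a(u, u) ≥ α ||u||_{H^1}² for every u ∈ H^1_0.
The interval has length L = 5/2, and Poincaré/coercivity depend only on L. Here a(u, u) = ∫(u')² + (-1)·∫u².
Here c = -1 < 0 with |c| < (π/L)² = 4*π^2/25, so coercivity still holds. The condition a(u,u) ≥ α||u||_{H^1}² reads (1−α)∫(u')² ≥ (α−c)∫u². Any admissible α is ≤ 1 (rapidly oscillating u have ∫u²/∫(u')² → 0), and α = 1 would force 0 ≥ (1−c)∫u², impossible since c < 1; so 1−α > 0. By the sharp Poincaré inequality on H^1_0 of an interval of length L, ∫(u')² ≥ (π/L)²∫u² with equality for the first sine mode sin(π(x−x₀)/L) (x₀ the left endpoint), so the inequality holds for all u iff (1−α)(π/L)² ≥ α − c, i.e. α ≤ ((π/L)² + c)/((π/L)² + 1) = (1 + c(L/π)²)/(1 + (L/π)²). (Direct route, valid since c ≤ 0: Poincaré gives c∫u² ≥ c(L/π)²∫(u')², so a(u,u) ≥ (1 + c(L/π)²)∫(u')², while ||u||_{H^1}² ≤ (1 + (L/π)²)∫(u')²; dividing yields the same α.) With (π/L)² = 4*π^2/25 and c = -1, the largest admissible constant is α = ((π/L)² + c)/((π/L)² + 1).
Simplifying, α = (-25 + 4*π^2)/(25 + 4*π^2).


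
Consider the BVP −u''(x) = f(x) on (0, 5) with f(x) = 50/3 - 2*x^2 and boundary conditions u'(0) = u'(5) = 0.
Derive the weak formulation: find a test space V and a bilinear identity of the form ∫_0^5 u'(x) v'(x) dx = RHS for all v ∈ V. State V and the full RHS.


V = H^1(0, 5) (no boundary constraint on v; u is determined up to an additive constant); weak form: ∫_0^5 u'v' dx = ∫_0^5 (50/3 - 2*x^2) v dx for all v ∈ V.

Multiply both sides by a test function v and integrate from 0 to 5:
  ∫_0^5 −u''(x) v(x) dx = ∫_0^5 f(x) v(x) dx.
Integrate the LHS by parts once:
  ∫_0^5 −u'' v dx = −[u'(x) v(x)]_0^5 + ∫_0^5 u'(x) v'(x) dx.
Thus ∫_0^5 u'(x) v'(x) dx = ∫_0^5 f(x) v(x) dx + [u'(x) v(x)]_0^5.
Choose V so that boundary terms are either known or forced to vanish.
u has homogeneous Neumann: u'(0) = u'(5) = 0. So [u' v]_0^5 = 0·v(5) − 0·v(0) = 0 for any v; take V = H^1(0, 5).
Weak formulation: find u (satisfying any essential BC) such that ∫_0^5 u'(x) v'(x) dx = ∫_0^5 f v dx for all v ∈ V (homogeneous Neumann, so boundary terms vanish).
Substituting f(x) = 50/3 - 2*x^2, the right-hand side is ∫_0^5 (50/3 - 2*x^2) v dx.
Compatibility check (pure Neumann): taking v ≡ 1 ∈ V gives 0 = ∫_0^5 f dx + (0) − (0), i.e. ∫_0^5 f dx must equal u'(0) − u'(5) = 0. Indeed ∫_0^5 (50/3 - 2*x^2) dx = 0, so the data are compatible. The solution is then unique only up to an additive constant (fix it e.g. by requiring ∫_0^5 u dx = 0).


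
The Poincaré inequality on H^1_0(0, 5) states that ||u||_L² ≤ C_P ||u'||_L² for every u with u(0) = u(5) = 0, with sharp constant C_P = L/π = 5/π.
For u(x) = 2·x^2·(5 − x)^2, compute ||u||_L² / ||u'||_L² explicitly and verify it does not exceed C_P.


||u||_L² / ||u'||_L² = 5*sqrt(3)/6 < C_P = 5/π.

u(x) = 2·x^2·(5 − x)^2, so u'(x) = 4*x*(x - 5)*(2*x - 5).
u(x) = 2·x^2·(5 − x)^2 vanishes at x = 0 and x = 5, so u ∈ H^1_0(0, 5). Differentiate via the product rule and integrate the resulting polynomials term by term.
  ∫_0^5 u² dx = ∫_0^5 (4*x^8 - 80*x^7 + 600*x^6 - 2000*x^5 + 2500*x^4) dx. Term by term:
    ∫_0^5 4*x^8 dx = 7812500/9;  ∫_0^5 -80*x^7 dx = -3906250;  ∫_0^5 600*x^6 dx = 46875000/7;
    ∫_0^5 -2000*x^5 dx = -15625000/3;  ∫_0^5 2500*x^4 dx = 1562500.
  Sum: 7812500/9 − 3906250 + 46875000/7 − 15625000/3 + 1562500 = 781250/63.
  ∫_0^5 (u')² dx = ∫_0^5 (64*x^6 - 960*x^5 + 5200*x^4 - 12000*x^3 + 10000*x^2) dx. Term by term:
    ∫_0^5 64*x^6 dx = 5000000/7;  ∫_0^5 -960*x^5 dx = -2500000;  ∫_0^5 5200*x^4 dx = 3250000;
    ∫_0^5 -12000*x^3 dx = -1875000;  ∫_0^5 10000*x^2 dx = 1250000/3.
  Sum: 5000000/7 − 2500000 + 3250000 − 1875000 + 1250000/3 = 125000/21.
∫_0^5 u² dx = 781250/63, so ||u||_L² = 625*sqrt(14)/21.
∫_0^5 (u')² dx = 125000/21, so ||u'||_L² = 250*sqrt(42)/21.
Ratio ||u||_L² / ||u'||_L² = 5*sqrt(3)/6.
Sharp Poincaré constant on H^1_0(0, 5) is C_P = L/π = 5/π, achieved by sin(π/5·x).
A polynomial bump cannot attain the sharp Poincaré constant (only the first sine eigenfunction does), so the ratio is strictly less than C_P, consistent with ||u||_L² ≤ C_P ||u'||_L².


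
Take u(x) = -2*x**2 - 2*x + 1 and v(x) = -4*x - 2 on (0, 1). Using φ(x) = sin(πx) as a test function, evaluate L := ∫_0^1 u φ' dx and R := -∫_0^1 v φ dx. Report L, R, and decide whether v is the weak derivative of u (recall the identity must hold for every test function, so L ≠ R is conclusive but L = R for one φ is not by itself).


LHS = 8/π, RHS = 8/π. Yes, v = u' weakly.

u(x) = -2*x**2 - 2*x + 1, classical derivative u'(x) = -4*x - 2.
φ(x) = sin(πx), so φ'(x) = π*cos(π*x).
Note φ(0) = φ(1) = 0, so the boundary term u·φ vanishes.
LHS = ∫_0^1 u(x) φ'(x) dx = ∫_0^1 (-2*π*x^2*cos(π*x) - 2*π*x*cos(π*x) + π*cos(π*x)) dx. Term by term:
  ∫_0^1 π*cos(π*x) dx = 0;  ∫_0^1 -2*π*x*cos(π*x) dx = 4/π;  ∫_0^1 -2*π*x^2*cos(π*x) dx = 4/π.
Sum: 0 + 4/π + 4/π = 8/π.
So LHS = 8/π.
∫_0^1 v(x) φ(x) dx = ∫_0^1 (-4*x*sin(π*x) - 2*sin(π*x)) dx. Term by term:
  ∫_0^1 -2*sin(π*x) dx = -4/π;  ∫_0^1 -4*x*sin(π*x) dx = -4/π.
Sum: -4/π − 4/π = -8/π.
So RHS = -∫_0^1 v(x) φ(x) dx = 8/π.
LHS = RHS, so the identity holds for this test φ.
Moreover u is smooth here and v(x) = u'(x) = -4*x - 2 pointwise, so the identity holds for every test function. Hence v is the weak derivative of u.


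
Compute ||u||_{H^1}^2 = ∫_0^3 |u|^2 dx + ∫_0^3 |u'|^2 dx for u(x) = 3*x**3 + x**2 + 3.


||u||_{H^1}^2 = 611559/70

The H^1 norm (squared) on an interval (0, L) is
  ||u||_{H^1}^2 = ∫_0^L u(x)^2 dx + ∫_0^L u'(x)^2 dx.
Compute u'(x) = 9*x**2 + 2*x.
Then u(x)^2 = 9*x**6 + 6*x**5 + x**4 + 18*x**3 + 6*x**2 + 9 and u'(x)^2 = 81*x**4 + 36*x**3 + 4*x**2.
Integrate each monomial from 0 to 3 using ∫_0^3 c·x^n dx = c·3^(n+1)/(n+1):
  ∫_0^3 u(x)^2 dx = ∫_0^3 (9*x^6 + 6*x^5 + x^4 + 18*x^3 + 6*x^2 + 9) dx. Term by term:
    ∫_0^3 9*x^6 dx = 19683/7;  ∫_0^3 6*x^5 dx = 729;  ∫_0^3 x^4 dx = 243/5;
    ∫_0^3 18*x^3 dx = 729/2;  ∫_0^3 6*x^2 dx = 54;  ∫_0^3 9 dx = 27.
  Sum: 19683/7 + 729 + 243/5 + 729/2 + 54 + 27 = 282447/70.
  ∫_0^3 u'(x)^2 dx = ∫_0^3 (81*x^4 + 36*x^3 + 4*x^2) dx. Term by term:
    ∫_0^3 81*x^4 dx = 19683/5;  ∫_0^3 36*x^3 dx = 729;  ∫_0^3 4*x^2 dx = 36.
  Sum: 19683/5 + 729 + 36 = 23508/5.
Adding: ||u||_{H^1}^2 = 282447/70 + 23508/5 = 611559/70.


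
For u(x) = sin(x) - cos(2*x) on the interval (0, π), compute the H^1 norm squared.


||u||_{H^1(0,π)}^2 = 20/3 + 7*π/2

u'(x) = 2*sin(2*x) + cos(x).
Expand u² and (u')² and integrate term by term on (0, π), using: for integers n ≥ 1, ∫_0^π sin²(nx) dx = ∫_0^π cos²(nx) dx = π/2; for n ≠ n', ∫_0^π sin(nx)sin(n'x) dx = ∫_0^π cos(nx)cos(n'x) dx = 0; and by product-to-sum, ∫_0^π sin(nx)cos(n'x) dx = ½∫_0^π [sin((n+n')x) + sin((n−n')x)] dx, which is 0 when n+n' is even and 2n/(n²−n'²) when n+n' is odd (it need not vanish on (0, π)).
  u² squared terms: (-1)²·∫cos(2x)² dx = 1·π/2 = π/2;  (1)²·∫sin(x)² dx = 1·π/2 = π/2.
  u² cross terms: 2·(-1)·(1)·∫cos(2x)·sin(x) dx = -2·(-2/3) = 4/3.
  So ∫_0^π u² dx = π/2 + π/2 + 4/3 = 4/3 + π.
  (u')² squared terms: (2)²·∫sin(2x)² dx = 4·π/2 = 2*π;  (1)²·∫cos(x)² dx = 1·π/2 = π/2.
  (u')² cross terms: 2·(2)·(1)·∫sin(2x)·cos(x) dx = 4·(4/3) = 16/3.
  So ∫_0^π (u')² dx = 2*π + π/2 + 16/3 = 16/3 + 5*π/2.
||u||_{H^1}^2 = (4/3 + π) + (16/3 + 5*π/2) = 20/3 + 7*π/2.


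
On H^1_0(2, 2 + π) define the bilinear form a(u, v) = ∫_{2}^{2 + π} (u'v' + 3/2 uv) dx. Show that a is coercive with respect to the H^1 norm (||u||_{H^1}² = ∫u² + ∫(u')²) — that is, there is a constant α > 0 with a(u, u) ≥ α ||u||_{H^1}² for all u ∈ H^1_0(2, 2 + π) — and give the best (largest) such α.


α = 1

Coercivity of a(·,·) on H^1_0(2, 2 + π) means a(u, u) ≥ α ||u||_{H^1}² for every u ∈ H^1_0.
The interval has length L = π, and Poincaré/coercivity depend only on L. Here a(u, u) = ∫(u')² + (3/2)·∫u².
Here c = 3/2 ≥ 1, so a(u,u) = ∫(u')² + c∫u² ≥ ∫(u')² + ∫u² = ||u||_{H^1}², i.e. α = 1 works. No larger α is possible: a(u,u) ≥ α||u||_{H^1}² means (1−α)∫(u')² ≥ (α−c)∫u², and for the modes u_n = sin(nπ(x−x₀)/L) (x₀ the left endpoint) one has ∫u_n²/∫(u_n')² = (L/(nπ))² → 0, so a(u_n,u_n)/||u_n||_{H^1}² → 1. Hence the optimal constant is α = 1.
Therefore α = 1.


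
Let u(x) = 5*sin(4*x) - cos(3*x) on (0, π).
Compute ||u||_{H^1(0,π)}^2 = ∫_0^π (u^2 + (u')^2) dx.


||u||_{H^1(0,π)}^2 = -800/7 + 435*π/2

u'(x) = 3*sin(3*x) + 20*cos(4*x).
Expand u² and (u')² and integrate term by term on (0, π), using: for integers n ≥ 1, ∫_0^π sin²(nx) dx = ∫_0^π cos²(nx) dx = π/2; for n ≠ n', ∫_0^π sin(nx)sin(n'x) dx = ∫_0^π cos(nx)cos(n'x) dx = 0; and by product-to-sum, ∫_0^π sin(nx)cos(n'x) dx = ½∫_0^π [sin((n+n')x) + sin((n−n')x)] dx, which is 0 when n+n' is even and 2n/(n²−n'²) when n+n' is odd (it need not vanish on (0, π)).
  u² squared terms: (-1)²·∫cos(3x)² dx = 1·π/2 = π/2;  (5)²·∫sin(4x)² dx = 25·π/2 = 25*π/2.
  u² cross terms: 2·(-1)·(5)·∫cos(3x)·sin(4x) dx = -10·(8/7) = -80/7.
  So ∫_0^π u² dx = π/2 + 25*π/2 − 80/7 = -80/7 + 13*π.
  (u')² squared terms: (3)²·∫sin(3x)² dx = 9·π/2 = 9*π/2;  (20)²·∫cos(4x)² dx = 400·π/2 = 200*π.
  (u')² cross terms: 2·(3)·(20)·∫sin(3x)·cos(4x) dx = 120·(-6/7) = -720/7.
  So ∫_0^π (u')² dx = 9*π/2 + 200*π − 720/7 = -720/7 + 409*π/2.
||u||_{H^1}^2 = (-80/7 + 13*π) + (-720/7 + 409*π/2) = -800/7 + 435*π/2.


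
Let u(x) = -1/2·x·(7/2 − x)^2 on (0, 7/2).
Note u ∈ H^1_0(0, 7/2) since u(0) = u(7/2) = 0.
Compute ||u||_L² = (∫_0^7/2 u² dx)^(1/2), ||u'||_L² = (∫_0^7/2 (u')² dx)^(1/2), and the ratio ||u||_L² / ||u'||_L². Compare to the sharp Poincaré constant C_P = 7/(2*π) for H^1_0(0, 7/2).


||u||_L² / ||u'||_L² = sqrt(14)/4 < C_P = 7/(2*π).

u(x) = -1/2·x·(7/2 − x)^2, so u'(x) = (7 - 6*x)*(2*x - 7)/8.
u(x) = -1/2·x·(7/2 − x)^2 vanishes at x = 0 and x = 7/2, so u ∈ H^1_0(0, 7/2). Differentiate via the product rule and integrate the resulting polynomials term by term.
  ∫_0^7/2 u² dx = ∫_0^7/2 (x^6/4 - 7*x^5/2 + 147*x^4/8 - 343*x^3/8 + 2401*x^2/64) dx. Term by term:
    ∫_0^7/2 x^6/4 dx = 117649/512;  ∫_0^7/2 -7*x^5/2 dx = -823543/768;  ∫_0^7/2 147*x^4/8 dx = 2470629/1280;
    ∫_0^7/2 -343*x^3/8 dx = -823543/512;  ∫_0^7/2 2401*x^2/64 dx = 823543/1536.
  Sum: 117649/512 − 823543/768 + 2470629/1280 − 823543/512 + 823543/1536 = 117649/7680.
  ∫_0^7/2 (u')² dx = ∫_0^7/2 (9*x^4/4 - 21*x^3 + 539*x^2/8 - 343*x/4 + 2401/64) dx. Term by term:
    ∫_0^7/2 9*x^4/4 dx = 151263/640;  ∫_0^7/2 -21*x^3 dx = -50421/64;  ∫_0^7/2 539*x^2/8 dx = 184877/192;
    ∫_0^7/2 -343*x/4 dx = -16807/32;  ∫_0^7/2 2401/64 dx = 16807/128.
  Sum: 151263/640 − 50421/64 + 184877/192 − 16807/32 + 16807/128 = 16807/960.
∫_0^7/2 u² dx = 117649/7680, so ||u||_L² = 343*sqrt(30)/480.
∫_0^7/2 (u')² dx = 16807/960, so ||u'||_L² = 49*sqrt(105)/120.
Ratio ||u||_L² / ||u'||_L² = sqrt(14)/4.
Sharp Poincaré constant on H^1_0(0, 7/2) is C_P = L/π = 7/(2*π), achieved by sin(2*π/7·x).
A polynomial bump cannot attain the sharp Poincaré constant (only the first sine eigenfunction does), so the ratio is strictly less than C_P, consistent with ||u||_L² ≤ C_P ||u'||_L².
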